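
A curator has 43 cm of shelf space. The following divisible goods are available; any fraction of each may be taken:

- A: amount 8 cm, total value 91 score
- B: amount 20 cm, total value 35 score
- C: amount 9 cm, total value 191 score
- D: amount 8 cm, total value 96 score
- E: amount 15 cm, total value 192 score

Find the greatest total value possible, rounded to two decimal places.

Take in order of value per unit:
- C (191/9 per unit): all 9 → value 191, running total 191.00
- E (192/15 per unit): all 15 → value 192, running total 383.00
- D (96/8 per unit): all 8 → value 96, running total 479.00
- A (91/8 per unit): all 8 → value 91, running total 570.00
- B (35/20 per unit): 3 of 20 → value 3×35/20 = 5.2500, running total 575.25
Total 575.25.

575.25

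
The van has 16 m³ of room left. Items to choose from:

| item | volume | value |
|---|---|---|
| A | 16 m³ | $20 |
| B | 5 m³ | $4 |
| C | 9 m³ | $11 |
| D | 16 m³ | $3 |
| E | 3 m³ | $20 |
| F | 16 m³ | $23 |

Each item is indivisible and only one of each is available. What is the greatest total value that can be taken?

$31

Check high-value combinations within 16 m³:
- C+E: volume 9+3=12, value 11+20=31
- B+E: volume 5+3=8, value 4+20=24
- F: volume 16, value 23
- E: volume 3, value 20
Best: $31.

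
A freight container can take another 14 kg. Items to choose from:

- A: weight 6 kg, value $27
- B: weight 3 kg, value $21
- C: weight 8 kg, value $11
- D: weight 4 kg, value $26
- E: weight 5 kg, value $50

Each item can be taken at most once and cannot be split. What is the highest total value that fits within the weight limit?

$98

Check high-value combinations within 14 kg:
- A+B+E: weight 6+3+5=14, value 27+21+50=98
- B+D+E: weight 3+4+5=12, value 21+26+50=97
- A+E: weight 6+5=11, value 27+50=77
- D+E: weight 4+5=9, value 26+50=76
- A+B+D: weight 6+3+4=13, value 27+21+26=74
Best: $98.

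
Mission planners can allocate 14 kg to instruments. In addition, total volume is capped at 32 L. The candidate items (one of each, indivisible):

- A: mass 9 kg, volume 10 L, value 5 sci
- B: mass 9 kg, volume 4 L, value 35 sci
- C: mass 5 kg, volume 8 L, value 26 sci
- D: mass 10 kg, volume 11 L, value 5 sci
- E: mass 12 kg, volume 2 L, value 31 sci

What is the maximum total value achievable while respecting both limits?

61 sci

Feasible sets respecting both limits:
- B+C: mass 14, volume 12, value 61
- B: mass 9, volume 4, value 35
- A+C: mass 14, volume 18, value 31
- E: mass 12, volume 2, value 31
Best: 61 sci.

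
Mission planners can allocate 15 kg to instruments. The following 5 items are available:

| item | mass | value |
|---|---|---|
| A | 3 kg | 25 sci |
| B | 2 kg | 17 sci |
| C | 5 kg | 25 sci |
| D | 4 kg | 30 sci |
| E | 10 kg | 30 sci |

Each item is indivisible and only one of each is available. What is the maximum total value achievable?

This is a 0/1 knapsack; check combinations near the capacity.
- A+B+C+D: mass 3+2+5+4=14, value 25+17+25+30=97
- A+C+D: mass 3+5+4=12, value 25+25+30=80
- A+B+D: mass 3+2+4=9, value 25+17+30=72
Best: 97 sci.

97 sci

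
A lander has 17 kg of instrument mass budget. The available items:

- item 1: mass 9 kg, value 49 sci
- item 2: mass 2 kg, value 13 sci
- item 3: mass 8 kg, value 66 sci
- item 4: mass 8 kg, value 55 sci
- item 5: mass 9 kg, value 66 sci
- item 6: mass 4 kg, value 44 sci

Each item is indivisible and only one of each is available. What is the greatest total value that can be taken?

132 sci

Check high-value combinations within 17 kg:
- item 3+item 5: mass 8+9=17, value 66+66=132
- item 2+item 3+item 6: mass 2+8+4=14, value 13+66+44=123
- item 2+item 5+item 6: mass 2+9+4=15, value 13+66+44=123
- item 3+item 4: mass 8+8=16, value 66+55=121
- item 4+item 5: mass 8+9=17, value 55+66=121
Best: 132 sci.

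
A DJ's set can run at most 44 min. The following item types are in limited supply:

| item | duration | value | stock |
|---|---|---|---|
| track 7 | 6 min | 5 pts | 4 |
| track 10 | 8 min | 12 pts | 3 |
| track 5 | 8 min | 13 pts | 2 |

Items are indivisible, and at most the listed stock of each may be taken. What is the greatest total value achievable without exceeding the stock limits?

Best selections within duration 44 and stock limits:
- 3×track 10 + 2×track 5: duration 40, value 62
- 2×track 7 + 2×track 10 + 2×track 5: duration 44, value 60
- 2×track 7 + 3×track 10 + 1×track 5: duration 44, value 59
Best: 62 pts.

62 pts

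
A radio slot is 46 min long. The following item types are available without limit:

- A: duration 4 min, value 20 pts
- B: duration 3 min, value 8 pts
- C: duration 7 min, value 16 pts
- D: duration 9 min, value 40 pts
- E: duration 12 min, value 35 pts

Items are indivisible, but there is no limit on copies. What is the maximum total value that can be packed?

220 pts

Best value-per-unit is A at 20/4, and filling with it alone uses duration 11×4=44. No mix of the others beats 11×20 = 220.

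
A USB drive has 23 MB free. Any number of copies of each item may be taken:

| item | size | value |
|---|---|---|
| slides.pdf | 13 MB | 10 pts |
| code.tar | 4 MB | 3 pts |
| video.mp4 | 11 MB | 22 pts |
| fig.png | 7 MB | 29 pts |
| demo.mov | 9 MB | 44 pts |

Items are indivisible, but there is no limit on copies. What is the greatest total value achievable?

Best value-per-unit is demo.mov at 44/9; filling with it alone gives 2×44 = 88.
Optimal mix: 2×fig.png + 1×demo.mov → size 23, value 102.

102 pts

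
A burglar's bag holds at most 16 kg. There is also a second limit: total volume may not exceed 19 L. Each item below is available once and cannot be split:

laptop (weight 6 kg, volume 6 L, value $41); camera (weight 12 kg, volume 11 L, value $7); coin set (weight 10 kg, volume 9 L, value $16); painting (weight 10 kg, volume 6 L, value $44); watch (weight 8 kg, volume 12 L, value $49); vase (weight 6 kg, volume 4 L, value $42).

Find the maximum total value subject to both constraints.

$91

Feasible sets respecting both limits:
- watch+vase: weight 14, volume 16, value 91
- laptop+watch: weight 14, volume 18, value 90
- painting+vase: weight 16, volume 10, value 86
- laptop+painting: weight 16, volume 12, value 85
Best: $91.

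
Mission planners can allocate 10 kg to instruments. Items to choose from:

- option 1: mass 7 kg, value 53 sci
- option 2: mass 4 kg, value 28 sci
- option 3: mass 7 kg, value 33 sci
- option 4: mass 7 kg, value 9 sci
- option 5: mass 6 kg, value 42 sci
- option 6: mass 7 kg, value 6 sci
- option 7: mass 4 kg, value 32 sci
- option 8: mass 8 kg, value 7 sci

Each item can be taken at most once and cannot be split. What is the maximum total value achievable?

This is a 0/1 knapsack; check combinations near the capacity.
- option 5+option 7: mass 6+4=10, value 42+32=74
- option 2+option 5: mass 4+6=10, value 28+42=70
- option 2+option 7: mass 4+4=8, value 28+32=60
- option 1: mass 7, value 53
- option 5: mass 6, value 42
Best: 74 sci.

74 sci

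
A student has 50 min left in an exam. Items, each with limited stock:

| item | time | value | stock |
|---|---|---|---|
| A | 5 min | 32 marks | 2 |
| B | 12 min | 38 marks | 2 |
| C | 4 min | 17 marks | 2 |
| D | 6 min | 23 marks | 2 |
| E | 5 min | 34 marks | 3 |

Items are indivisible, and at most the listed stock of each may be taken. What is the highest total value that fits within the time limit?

Top feasible selections:
- 2×A + 1×B + 2×D + 3×E: time 49, value 250
- 2×A + 2×C + 2×D + 3×E: time 45, value 246
Best: 250 marks.

250 marks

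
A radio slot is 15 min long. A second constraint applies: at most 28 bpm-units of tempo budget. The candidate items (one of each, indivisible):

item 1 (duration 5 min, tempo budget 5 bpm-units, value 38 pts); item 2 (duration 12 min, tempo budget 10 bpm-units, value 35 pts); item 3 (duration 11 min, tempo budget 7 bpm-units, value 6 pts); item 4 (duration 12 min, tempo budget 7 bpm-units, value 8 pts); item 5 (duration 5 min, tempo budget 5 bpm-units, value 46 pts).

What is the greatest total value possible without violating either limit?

Feasible sets respecting both limits:
- item 1+item 5: duration 10, tempo budget 10, value 84
- item 5: duration 5, tempo budget 5, value 46
- item 1: duration 5, tempo budget 5, value 38
- item 2: duration 12, tempo budget 10, value 35
Best: 84 pts.

84 pts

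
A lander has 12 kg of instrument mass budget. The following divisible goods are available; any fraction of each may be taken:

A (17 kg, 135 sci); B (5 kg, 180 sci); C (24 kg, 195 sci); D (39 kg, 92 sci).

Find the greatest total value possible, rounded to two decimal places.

Take in order of value per unit:
- B (180/5 per unit): all 5 → value 180, running total 180.00
- C (195/24 per unit): 7 of 24 → value 7×195/24 = 56.8750, running total 236.88
Total 236.88.

236.88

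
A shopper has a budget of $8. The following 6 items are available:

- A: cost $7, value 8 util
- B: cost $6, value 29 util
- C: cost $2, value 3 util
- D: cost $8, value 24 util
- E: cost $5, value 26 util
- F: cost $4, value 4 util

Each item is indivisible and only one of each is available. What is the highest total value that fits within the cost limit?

This is a 0/1 knapsack; check combinations near the capacity.
- B+C: cost 6+2=8, value 29+3=32
- B: cost 6, value 29
- C+E: cost 2+5=7, value 3+26=29
- E: cost 5, value 26
- D: cost 8, value 24
Best: 32 util.

32 util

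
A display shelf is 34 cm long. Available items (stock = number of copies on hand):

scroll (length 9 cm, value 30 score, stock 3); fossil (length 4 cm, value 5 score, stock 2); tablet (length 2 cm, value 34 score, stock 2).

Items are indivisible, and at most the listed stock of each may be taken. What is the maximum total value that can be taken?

Top feasible selections:
- 3×scroll + 2×tablet: length 31, value 158
- 2×scroll + 2×fossil + 2×tablet: length 30, value 138
- 2×scroll + 1×fossil + 2×tablet: length 26, value 133
- 3×scroll + 1×fossil + 1×tablet: length 33, value 129
Best: 158 score.

158 score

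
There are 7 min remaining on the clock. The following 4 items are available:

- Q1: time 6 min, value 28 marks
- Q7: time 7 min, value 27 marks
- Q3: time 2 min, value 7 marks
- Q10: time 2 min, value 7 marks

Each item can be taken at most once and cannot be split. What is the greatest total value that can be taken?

28 marks

Check high-value combinations within 7 min:
- Q1: time 6, value 28
- Q7: time 7, value 27
- Q3+Q10: time 2+2=4, value 7+7=14
- Q3: time 2, value 7
- Q10: time 2, value 7
Best: 28 marks.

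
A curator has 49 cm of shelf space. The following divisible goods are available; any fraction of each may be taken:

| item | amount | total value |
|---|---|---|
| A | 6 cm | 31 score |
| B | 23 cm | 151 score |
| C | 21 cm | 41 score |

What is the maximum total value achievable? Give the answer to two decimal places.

221.05

Take in order of value per unit:
- B (151/23 per unit): all 23 → value 151, running total 151.00
- A (31/6 per unit): all 6 → value 31, running total 182.00
- C (41/21 per unit): 20 of 21 → value 20×41/21 = 39.0476, running total 221.05
Total 221.05.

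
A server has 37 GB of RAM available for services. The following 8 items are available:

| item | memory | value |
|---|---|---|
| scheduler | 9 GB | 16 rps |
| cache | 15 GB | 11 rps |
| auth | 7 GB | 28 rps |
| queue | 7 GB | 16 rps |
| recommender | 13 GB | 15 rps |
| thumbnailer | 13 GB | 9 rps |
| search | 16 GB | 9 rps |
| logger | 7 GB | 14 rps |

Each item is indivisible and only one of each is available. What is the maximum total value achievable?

Check high-value combinations within 37 GB:
- scheduler+auth+queue+recommender: memory 9+7+7+13=36, value 16+28+16+15=75
- scheduler+auth+queue+logger: memory 9+7+7+7=30, value 16+28+16+14=74
- auth+queue+recommender+logger: memory 7+7+13+7=34, value 28+16+15+14=73
- scheduler+auth+recommender+logger: memory 9+7+13+7=36, value 16+28+15+14=73
Best: 75 rps.

75 rps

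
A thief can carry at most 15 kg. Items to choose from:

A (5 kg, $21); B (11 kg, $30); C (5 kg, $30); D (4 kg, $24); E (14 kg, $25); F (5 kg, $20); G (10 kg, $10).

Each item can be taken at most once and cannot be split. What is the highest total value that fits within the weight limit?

$75

Check high-value combinations within 15 kg:
- A+C+D: weight 5+5+4=14, value 21+30+24=75
- C+D+F: weight 5+4+5=14, value 30+24+20=74
- A+C+F: weight 5+5+5=15, value 21+30+20=71
Best: $75.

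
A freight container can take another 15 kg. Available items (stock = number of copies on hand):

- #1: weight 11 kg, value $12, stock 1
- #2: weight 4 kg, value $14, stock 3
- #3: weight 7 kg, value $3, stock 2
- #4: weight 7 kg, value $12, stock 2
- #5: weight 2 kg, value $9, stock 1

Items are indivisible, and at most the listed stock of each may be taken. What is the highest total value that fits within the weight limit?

$51

Best selections within weight 15 and stock limits:
- 3×#2 + 1×#5: weight 14, value 51
- 3×#2: weight 12, value 42
- 2×#2 + 1×#4: weight 15, value 40
- 2×#2 + 1×#5: weight 10, value 37
Best: $51.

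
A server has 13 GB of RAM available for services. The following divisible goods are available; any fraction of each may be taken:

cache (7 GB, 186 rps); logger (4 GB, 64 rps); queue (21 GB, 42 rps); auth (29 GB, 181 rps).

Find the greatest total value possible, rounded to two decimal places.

262.48

Take in order of value per unit:
- cache (186/7 per unit): all 7 → value 186, running total 186.00
- logger (64/4 per unit): all 4 → value 64, running total 250.00
- auth (181/29 per unit): 2 of 29 → value 2×181/29 = 12.4828, running total 262.48
Total 262.48.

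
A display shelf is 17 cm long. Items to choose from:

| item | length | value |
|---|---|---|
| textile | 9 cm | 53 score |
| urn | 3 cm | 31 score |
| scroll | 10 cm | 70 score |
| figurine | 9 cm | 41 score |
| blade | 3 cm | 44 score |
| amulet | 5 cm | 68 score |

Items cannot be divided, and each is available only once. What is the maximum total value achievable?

Check high-value combinations within 17 cm:
- textile+blade+amulet: length 9+3+5=17, value 53+44+68=165
- figurine+blade+amulet: length 9+3+5=17, value 41+44+68=153
- textile+urn+amulet: length 9+3+5=17, value 53+31+68=152
Best: 165 score.

165 score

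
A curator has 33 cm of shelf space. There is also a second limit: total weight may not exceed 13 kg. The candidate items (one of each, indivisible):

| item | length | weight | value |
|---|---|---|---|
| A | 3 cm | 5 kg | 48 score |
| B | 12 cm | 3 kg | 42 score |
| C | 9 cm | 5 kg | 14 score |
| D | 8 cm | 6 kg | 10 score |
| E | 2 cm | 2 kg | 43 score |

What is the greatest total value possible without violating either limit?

133 score

Feasible sets respecting both limits:
- A+B+E: length 17, weight 10, value 133
- A+C+E: length 14, weight 12, value 105
- A+B+C: length 24, weight 13, value 104
Best: 133 score.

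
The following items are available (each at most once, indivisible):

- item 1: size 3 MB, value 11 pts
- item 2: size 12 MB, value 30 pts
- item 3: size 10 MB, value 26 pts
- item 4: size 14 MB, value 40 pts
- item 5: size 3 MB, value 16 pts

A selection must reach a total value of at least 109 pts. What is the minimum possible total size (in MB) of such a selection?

39

Subsets with value ≥ 109, sorted by total size:
- item 2+item 3+item 4+item 5: size 39, value 112
- item 1+item 2+item 3+item 4+item 5: size 42, value 123
Minimum size: 39 MB.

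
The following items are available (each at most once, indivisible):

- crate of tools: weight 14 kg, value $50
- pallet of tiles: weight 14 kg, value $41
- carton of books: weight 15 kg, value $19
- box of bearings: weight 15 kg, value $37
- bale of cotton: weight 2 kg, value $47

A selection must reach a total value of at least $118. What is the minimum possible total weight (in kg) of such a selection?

30

Subsets with value ≥ 118, sorted by total weight:
- crate of tools+pallet of tiles+bale of cotton: weight 30, value 138
- crate of tools+box of bearings+bale of cotton: weight 31, value 134
Minimum weight: 30 kg.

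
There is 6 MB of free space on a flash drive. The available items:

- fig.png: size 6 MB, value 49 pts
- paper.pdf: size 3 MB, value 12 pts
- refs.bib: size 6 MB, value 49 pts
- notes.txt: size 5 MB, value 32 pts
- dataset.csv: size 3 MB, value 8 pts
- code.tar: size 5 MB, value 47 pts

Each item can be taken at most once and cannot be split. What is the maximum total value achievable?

This is a 0/1 knapsack; check combinations near the capacity.
- fig.png: size 6, value 49
- refs.bib: size 6, value 49
- code.tar: size 5, value 47
- notes.txt: size 5, value 32
- paper.pdf+dataset.csv: size 3+3=6, value 12+8=20
Best: 49 pts.

49 pts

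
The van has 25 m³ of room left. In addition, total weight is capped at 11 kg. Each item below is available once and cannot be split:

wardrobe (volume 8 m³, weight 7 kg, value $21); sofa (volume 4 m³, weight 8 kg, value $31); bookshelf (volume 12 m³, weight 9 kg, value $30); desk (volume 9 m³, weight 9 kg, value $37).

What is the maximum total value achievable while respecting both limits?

Feasible sets respecting both limits:
- desk: volume 9, weight 9, value 37
- sofa: volume 4, weight 8, value 31
- bookshelf: volume 12, weight 9, value 30
Best: $37.

$37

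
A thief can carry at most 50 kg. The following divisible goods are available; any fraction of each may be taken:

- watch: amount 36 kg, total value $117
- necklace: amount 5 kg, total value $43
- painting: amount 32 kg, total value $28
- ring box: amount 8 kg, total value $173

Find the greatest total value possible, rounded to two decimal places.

333.88

Take in order of value per unit:
- ring box (173/8 per unit): all 8 → value 173, running total 173.00
- necklace (43/5 per unit): all 5 → value 43, running total 216.00
- watch (117/36 per unit): all 36 → value 117, running total 333.00
- painting (28/32 per unit): 1 of 32 → value 1×28/32 = 0.8750, running total 333.88
Total 333.88.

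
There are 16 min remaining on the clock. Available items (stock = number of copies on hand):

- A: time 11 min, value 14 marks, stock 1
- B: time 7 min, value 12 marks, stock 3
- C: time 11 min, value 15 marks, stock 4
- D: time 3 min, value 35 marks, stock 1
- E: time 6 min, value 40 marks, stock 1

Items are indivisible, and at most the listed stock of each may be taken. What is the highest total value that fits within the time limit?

Best selections within time 16 and stock limits:
- 1×B + 1×D + 1×E: time 16, value 87
- 1×D + 1×E: time 9, value 75
- 1×B + 1×E: time 13, value 52
Best: 87 marks.

87 marks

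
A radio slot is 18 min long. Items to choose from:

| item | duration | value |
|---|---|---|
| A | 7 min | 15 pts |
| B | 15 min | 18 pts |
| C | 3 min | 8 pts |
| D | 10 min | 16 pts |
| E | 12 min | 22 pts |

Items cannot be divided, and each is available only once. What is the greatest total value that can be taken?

This is a 0/1 knapsack; check combinations near the capacity.
- A+D: duration 7+10=17, value 15+16=31
- C+E: duration 3+12=15, value 8+22=30
- B+C: duration 15+3=18, value 18+8=26
- C+D: duration 3+10=13, value 8+16=24
Best: 31 pts.

31 pts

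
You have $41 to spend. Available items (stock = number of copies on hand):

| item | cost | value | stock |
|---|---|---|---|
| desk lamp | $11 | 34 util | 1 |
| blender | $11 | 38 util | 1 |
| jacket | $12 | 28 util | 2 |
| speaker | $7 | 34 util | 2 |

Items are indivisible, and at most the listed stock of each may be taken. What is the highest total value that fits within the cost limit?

140 util

Best selections within cost 41 and stock limits:
- 1×desk lamp + 1×blender + 2×speaker: cost 36, value 140
- 1×blender + 1×jacket + 2×speaker: cost 37, value 134
- 1×desk lamp + 1×blender + 1×jacket + 1×speaker: cost 41, value 134
- 1×desk lamp + 1×jacket + 2×speaker: cost 37, value 130
Best: 140 util.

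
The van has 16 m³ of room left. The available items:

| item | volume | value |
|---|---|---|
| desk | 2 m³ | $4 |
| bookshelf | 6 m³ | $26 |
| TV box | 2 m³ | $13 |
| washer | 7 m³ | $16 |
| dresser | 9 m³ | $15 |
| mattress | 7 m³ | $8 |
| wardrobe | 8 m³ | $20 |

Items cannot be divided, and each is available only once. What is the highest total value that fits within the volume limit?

Check high-value combinations within 16 m³:
- bookshelf+TV box+wardrobe: volume 6+2+8=16, value 26+13+20=59
- bookshelf+TV box+washer: volume 6+2+7=15, value 26+13+16=55
- desk+bookshelf+wardrobe: volume 2+6+8=16, value 4+26+20=50
Best: $59.

$59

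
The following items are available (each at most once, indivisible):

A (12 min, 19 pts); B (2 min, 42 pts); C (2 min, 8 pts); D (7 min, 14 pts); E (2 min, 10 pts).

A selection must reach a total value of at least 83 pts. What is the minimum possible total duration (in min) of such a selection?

23

Subsets with value ≥ 83, sorted by total duration:
- A+B+D+E: duration 23, value 85
- A+B+C+D: duration 23, value 83
Minimum duration: 23 min.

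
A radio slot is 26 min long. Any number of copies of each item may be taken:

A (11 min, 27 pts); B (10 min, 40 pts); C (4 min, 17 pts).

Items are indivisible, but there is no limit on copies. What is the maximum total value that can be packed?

Best value-per-unit is C at 17/4; filling with it alone gives 6×17 = 102.
Optimal mix: 1×B + 4×C → duration 26, value 108.

108 pts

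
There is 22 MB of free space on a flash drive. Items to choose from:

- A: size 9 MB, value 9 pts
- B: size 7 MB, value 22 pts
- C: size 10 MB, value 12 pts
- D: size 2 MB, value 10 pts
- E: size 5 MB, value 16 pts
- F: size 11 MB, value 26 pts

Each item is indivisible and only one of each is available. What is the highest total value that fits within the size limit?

58 pts

Check high-value combinations within 22 MB:
- B+D+F: size 7+2+11=20, value 22+10+26=58
- D+E+F: size 2+5+11=18, value 10+16+26=52
- B+C+E: size 7+10+5=22, value 22+12+16=50
- B+D+E: size 7+2+5=14, value 22+10+16=48
Best: 58 pts.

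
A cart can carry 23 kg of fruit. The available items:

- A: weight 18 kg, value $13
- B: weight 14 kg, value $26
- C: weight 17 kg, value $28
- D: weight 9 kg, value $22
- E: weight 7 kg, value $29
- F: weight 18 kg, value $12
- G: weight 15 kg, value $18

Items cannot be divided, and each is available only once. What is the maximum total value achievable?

This is a 0/1 knapsack; check combinations near the capacity.
- B+E: weight 14+7=21, value 26+29=55
- D+E: weight 9+7=16, value 22+29=51
- B+D: weight 14+9=23, value 26+22=48
Best: $55.

$55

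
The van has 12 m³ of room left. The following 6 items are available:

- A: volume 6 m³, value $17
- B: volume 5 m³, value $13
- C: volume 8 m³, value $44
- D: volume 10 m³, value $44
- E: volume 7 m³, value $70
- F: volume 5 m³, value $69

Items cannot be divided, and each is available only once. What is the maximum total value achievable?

This is a 0/1 knapsack; check combinations near the capacity.
- E+F: volume 7+5=12, value 70+69=139
- A+F: volume 6+5=11, value 17+69=86
- B+E: volume 5+7=12, value 13+70=83
- B+F: volume 5+5=10, value 13+69=82
- E: volume 7, value 70
Best: $139.

$139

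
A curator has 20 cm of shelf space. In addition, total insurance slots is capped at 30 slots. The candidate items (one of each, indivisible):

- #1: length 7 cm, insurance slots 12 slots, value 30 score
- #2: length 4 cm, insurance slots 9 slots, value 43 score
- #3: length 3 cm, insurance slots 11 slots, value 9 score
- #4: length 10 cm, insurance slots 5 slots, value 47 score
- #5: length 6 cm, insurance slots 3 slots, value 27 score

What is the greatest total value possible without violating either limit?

Feasible sets respecting both limits:
- #2+#4+#5: length 20, insurance slots 17, value 117
- #1+#2+#5: length 17, insurance slots 24, value 100
- #2+#3+#4: length 17, insurance slots 25, value 99
- #2+#4: length 14, insurance slots 14, value 90
Best: 117 score.

117 score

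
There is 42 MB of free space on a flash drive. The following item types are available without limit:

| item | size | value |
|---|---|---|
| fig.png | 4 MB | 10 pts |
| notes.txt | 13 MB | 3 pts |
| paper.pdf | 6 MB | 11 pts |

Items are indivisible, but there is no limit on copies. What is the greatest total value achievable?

101 pts

Best value-per-unit is fig.png at 10/4; filling with it alone gives 10×10 = 100.
Optimal mix: 9×fig.png + 1×paper.pdf → size 42, value 101.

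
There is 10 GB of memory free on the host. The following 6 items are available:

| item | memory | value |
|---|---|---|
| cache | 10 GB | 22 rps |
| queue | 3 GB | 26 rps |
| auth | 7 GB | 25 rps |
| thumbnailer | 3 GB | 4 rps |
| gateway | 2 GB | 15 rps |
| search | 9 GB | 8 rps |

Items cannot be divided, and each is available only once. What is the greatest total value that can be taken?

51 rps

Check high-value combinations within 10 GB:
- queue+auth: memory 3+7=10, value 26+25=51
- queue+thumbnailer+gateway: memory 3+3+2=8, value 26+4+15=45
- queue+gateway: memory 3+2=5, value 26+15=41
- auth+gateway: memory 7+2=9, value 25+15=40
Best: 51 rps.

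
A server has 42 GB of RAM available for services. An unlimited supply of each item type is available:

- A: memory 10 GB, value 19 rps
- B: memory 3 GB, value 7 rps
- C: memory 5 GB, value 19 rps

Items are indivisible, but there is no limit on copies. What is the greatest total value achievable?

152 rps

Best value-per-unit is C at 19/5, and filling with it alone uses memory 8×5=40. No mix of the others beats 8×19 = 152.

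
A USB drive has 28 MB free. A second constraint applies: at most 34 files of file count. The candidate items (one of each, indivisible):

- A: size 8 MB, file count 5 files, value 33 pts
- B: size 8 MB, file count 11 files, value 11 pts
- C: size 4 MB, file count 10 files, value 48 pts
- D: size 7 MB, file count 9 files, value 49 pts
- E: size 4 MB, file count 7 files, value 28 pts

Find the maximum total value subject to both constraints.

Feasible sets respecting both limits:
- A+C+D+E: size 23, file count 31, value 158
- A+C+D: size 19, file count 24, value 130
- C+D+E: size 15, file count 26, value 125
- A+B+D+E: size 27, file count 32, value 121
Best: 158 pts.

158 pts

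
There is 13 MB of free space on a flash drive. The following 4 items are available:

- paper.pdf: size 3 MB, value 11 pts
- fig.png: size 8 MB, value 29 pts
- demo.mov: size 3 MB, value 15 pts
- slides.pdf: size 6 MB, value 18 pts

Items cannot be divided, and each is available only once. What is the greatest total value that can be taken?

44 pts

Check high-value combinations within 13 MB:
- fig.png+demo.mov: size 8+3=11, value 29+15=44
- paper.pdf+demo.mov+slides.pdf: size 3+3+6=12, value 11+15+18=44
- paper.pdf+fig.png: size 3+8=11, value 11+29=40
Best: 44 pts.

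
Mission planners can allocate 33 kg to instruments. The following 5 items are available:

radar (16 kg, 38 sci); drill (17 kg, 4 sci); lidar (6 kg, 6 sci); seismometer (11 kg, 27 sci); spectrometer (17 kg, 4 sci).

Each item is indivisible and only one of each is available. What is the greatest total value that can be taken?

Check high-value combinations within 33 kg:
- radar+lidar+seismometer: mass 16+6+11=33, value 38+6+27=71
- radar+seismometer: mass 16+11=27, value 38+27=65
- radar+lidar: mass 16+6=22, value 38+6=44
- radar+drill: mass 16+17=33, value 38+4=42
- radar+spectrometer: mass 16+17=33, value 38+4=42
Best: 71 sci.

71 sci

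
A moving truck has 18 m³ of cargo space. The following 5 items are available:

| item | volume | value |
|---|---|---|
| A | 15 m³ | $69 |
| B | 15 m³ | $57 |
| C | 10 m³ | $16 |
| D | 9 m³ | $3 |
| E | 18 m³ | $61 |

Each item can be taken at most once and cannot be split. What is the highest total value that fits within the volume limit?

Check high-value combinations within 18 m³:
- A: volume 15, value 69
- E: volume 18, value 61
- B: volume 15, value 57
Best: $69.

$69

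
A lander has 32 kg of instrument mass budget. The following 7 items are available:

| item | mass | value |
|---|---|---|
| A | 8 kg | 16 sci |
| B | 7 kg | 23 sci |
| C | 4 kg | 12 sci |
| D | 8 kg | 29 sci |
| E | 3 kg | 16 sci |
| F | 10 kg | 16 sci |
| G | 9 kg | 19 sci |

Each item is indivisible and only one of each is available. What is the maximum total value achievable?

Check high-value combinations within 32 kg:
- B+C+D+E+G: mass 7+4+8+3+9=31, value 23+12+29+16+19=99
- A+B+C+D+E: mass 8+7+4+8+3=30, value 16+23+12+29+16=96
- B+C+D+E+F: mass 7+4+8+3+10=32, value 23+12+29+16+16=96
- A+C+D+E+G: mass 8+4+8+3+9=32, value 16+12+29+16+19=92
- B+D+E+G: mass 7+8+3+9=27, value 23+29+16+19=87
Best: 99 sci.

99 sci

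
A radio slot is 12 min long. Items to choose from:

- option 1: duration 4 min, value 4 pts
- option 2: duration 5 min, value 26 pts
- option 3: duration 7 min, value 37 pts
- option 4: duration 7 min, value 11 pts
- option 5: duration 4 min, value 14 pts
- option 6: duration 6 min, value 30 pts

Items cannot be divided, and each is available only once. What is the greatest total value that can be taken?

63 pts

Check high-value combinations within 12 min:
- option 2+option 3: duration 5+7=12, value 26+37=63
- option 2+option 6: duration 5+6=11, value 26+30=56
- option 3+option 5: duration 7+4=11, value 37+14=51
Best: 63 pts.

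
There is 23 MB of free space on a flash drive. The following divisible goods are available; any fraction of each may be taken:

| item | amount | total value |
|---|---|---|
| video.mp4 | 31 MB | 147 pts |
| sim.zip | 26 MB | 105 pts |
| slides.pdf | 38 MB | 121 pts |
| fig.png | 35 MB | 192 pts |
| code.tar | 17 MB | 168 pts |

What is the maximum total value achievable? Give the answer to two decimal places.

200.91

Take in order of value per unit:
- code.tar (168/17 per unit): all 17 → value 168, running total 168.00
- fig.png (192/35 per unit): 6 of 35 → value 6×192/35 = 32.9143, running total 200.91
Total 200.91.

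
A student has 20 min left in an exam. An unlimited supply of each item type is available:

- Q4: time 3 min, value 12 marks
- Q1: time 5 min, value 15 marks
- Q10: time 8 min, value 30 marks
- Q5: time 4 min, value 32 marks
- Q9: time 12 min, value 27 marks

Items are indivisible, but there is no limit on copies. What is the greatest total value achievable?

Best value-per-unit is Q5 at 32/4, and filling with it alone uses time 5×4=20. No mix of the others beats 5×32 = 160.

160 marks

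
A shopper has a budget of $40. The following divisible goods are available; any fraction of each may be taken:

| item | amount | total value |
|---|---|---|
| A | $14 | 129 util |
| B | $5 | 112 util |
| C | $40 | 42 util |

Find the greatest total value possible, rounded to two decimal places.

Take in order of value per unit:
- B (112/5 per unit): all 5 → value 112, running total 112.00
- A (129/14 per unit): all 14 → value 129, running total 241.00
- C (42/40 per unit): 21 of 40 → value 21×42/40 = 22.0500, running total 263.05
Total 263.05.

263.05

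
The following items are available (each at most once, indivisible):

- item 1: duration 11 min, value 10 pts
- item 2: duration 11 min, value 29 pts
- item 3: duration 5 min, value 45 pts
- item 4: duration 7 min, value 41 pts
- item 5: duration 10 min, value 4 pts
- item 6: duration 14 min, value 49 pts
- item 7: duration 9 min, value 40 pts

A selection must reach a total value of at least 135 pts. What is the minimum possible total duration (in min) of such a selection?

26

Subsets with value ≥ 135, sorted by total duration:
- item 3+item 4+item 6: duration 26, value 135
- item 2+item 3+item 4+item 7: duration 32, value 155
Minimum duration: 26 min.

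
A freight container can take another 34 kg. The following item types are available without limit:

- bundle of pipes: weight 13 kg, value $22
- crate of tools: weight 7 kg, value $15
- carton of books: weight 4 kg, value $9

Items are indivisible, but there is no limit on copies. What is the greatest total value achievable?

Best value-per-unit is carton of books at 9/4; filling with it alone gives 8×9 = 72.
Optimal mix: 2×crate of tools + 5×carton of books → weight 34, value 75.

$75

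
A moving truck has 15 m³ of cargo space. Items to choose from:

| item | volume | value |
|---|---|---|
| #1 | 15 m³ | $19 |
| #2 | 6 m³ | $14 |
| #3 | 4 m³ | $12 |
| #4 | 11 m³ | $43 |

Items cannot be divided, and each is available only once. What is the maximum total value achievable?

This is a 0/1 knapsack; check combinations near the capacity.
- #3+#4: volume 4+11=15, value 12+43=55
- #4: volume 11, value 43
- #2+#3: volume 6+4=10, value 14+12=26
- #1: volume 15, value 19
Best: $55.

$55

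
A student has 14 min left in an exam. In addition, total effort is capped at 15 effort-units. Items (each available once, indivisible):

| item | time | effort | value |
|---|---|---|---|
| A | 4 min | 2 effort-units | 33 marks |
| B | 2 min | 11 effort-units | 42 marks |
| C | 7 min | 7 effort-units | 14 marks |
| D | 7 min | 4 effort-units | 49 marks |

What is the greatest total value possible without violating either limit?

91 marks

Feasible sets respecting both limits:
- B+D: time 9, effort 15, value 91
- A+D: time 11, effort 6, value 82
- A+B: time 6, effort 13, value 75
- C+D: time 14, effort 11, value 63
Best: 91 marks.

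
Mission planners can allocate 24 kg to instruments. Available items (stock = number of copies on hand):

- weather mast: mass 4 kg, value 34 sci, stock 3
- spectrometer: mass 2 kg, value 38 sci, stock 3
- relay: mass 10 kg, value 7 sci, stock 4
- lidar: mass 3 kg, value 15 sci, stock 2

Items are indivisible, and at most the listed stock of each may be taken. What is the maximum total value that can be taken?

246 sci

Top feasible selections:
- 3×weather mast + 3×spectrometer + 2×lidar: mass 24, value 246
- 3×weather mast + 3×spectrometer + 1×lidar: mass 21, value 231
- 3×weather mast + 3×spectrometer: mass 18, value 216
Best: 246 sci.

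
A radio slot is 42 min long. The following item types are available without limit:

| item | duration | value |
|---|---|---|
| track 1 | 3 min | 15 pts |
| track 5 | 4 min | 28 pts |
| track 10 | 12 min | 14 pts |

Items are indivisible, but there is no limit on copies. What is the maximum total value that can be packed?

Best value-per-unit is track 5 at 28/4; filling with it alone gives 10×28 = 280.
Optimal mix: 2×track 1 + 9×track 5 → duration 42, value 282.

282 pts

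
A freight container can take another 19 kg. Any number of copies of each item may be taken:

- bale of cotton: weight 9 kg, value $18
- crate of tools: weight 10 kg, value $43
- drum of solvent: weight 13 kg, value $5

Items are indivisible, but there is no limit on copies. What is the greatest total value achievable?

$61

Best value-per-unit is crate of tools at 43/10; filling with it alone gives 1×43 = 43.
Optimal mix: 1×bale of cotton + 1×crate of tools → weight 19, value 61.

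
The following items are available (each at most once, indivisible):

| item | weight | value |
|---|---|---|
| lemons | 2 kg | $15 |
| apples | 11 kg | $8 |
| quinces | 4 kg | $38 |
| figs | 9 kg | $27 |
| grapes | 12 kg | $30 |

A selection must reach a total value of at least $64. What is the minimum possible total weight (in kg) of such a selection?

Subsets with value ≥ 64, sorted by total weight:
- quinces+figs: weight 13, value 65
- lemons+quinces+figs: weight 15, value 80
Minimum weight: 13 kg.

13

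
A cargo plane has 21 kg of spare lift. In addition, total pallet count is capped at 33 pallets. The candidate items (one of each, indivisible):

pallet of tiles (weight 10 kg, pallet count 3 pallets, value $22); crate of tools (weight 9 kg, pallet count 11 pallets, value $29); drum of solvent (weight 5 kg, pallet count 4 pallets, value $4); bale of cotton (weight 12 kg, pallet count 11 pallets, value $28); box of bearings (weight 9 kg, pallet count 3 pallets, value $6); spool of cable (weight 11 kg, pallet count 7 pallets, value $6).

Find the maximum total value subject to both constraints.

$57

Feasible sets respecting both limits:
- crate of tools+bale of cotton: weight 21, pallet count 22, value 57
- pallet of tiles+crate of tools: weight 19, pallet count 14, value 51
- crate of tools+box of bearings: weight 18, pallet count 14, value 35
Best: $57.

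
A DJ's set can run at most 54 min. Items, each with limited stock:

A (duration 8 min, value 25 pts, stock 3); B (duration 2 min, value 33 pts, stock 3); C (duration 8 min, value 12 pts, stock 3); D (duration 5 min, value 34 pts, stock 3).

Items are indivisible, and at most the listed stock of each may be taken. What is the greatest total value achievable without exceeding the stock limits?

Top feasible selections:
- 3×A + 3×B + 1×C + 3×D: duration 53, value 288
- 3×A + 3×B + 3×D: duration 45, value 276
Best: 288 pts.

288 pts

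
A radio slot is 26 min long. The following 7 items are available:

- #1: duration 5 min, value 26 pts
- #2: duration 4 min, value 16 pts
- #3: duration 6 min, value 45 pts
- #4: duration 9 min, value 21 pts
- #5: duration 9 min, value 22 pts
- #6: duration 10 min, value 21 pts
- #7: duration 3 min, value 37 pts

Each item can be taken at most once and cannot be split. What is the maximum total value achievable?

130 pts

This is a 0/1 knapsack; check combinations near the capacity.
- #1+#3+#5+#7: duration 5+6+9+3=23, value 26+45+22+37=130
- #1+#3+#4+#7: duration 5+6+9+3=23, value 26+45+21+37=129
- #1+#3+#6+#7: duration 5+6+10+3=24, value 26+45+21+37=129
- #1+#2+#3+#7: duration 5+4+6+3=18, value 26+16+45+37=124
- #2+#3+#5+#7: duration 4+6+9+3=22, value 16+45+22+37=120
Best: 130 pts.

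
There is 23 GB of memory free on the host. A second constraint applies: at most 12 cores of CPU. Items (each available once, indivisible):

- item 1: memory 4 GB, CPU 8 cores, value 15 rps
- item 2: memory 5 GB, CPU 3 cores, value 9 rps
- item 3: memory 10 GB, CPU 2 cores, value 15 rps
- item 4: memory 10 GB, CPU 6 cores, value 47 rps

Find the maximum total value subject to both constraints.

Feasible sets respecting both limits:
- item 3+item 4: memory 20, CPU 8, value 62
- item 2+item 4: memory 15, CPU 9, value 56
- item 4: memory 10, CPU 6, value 47
Best: 62 rps.

62 rps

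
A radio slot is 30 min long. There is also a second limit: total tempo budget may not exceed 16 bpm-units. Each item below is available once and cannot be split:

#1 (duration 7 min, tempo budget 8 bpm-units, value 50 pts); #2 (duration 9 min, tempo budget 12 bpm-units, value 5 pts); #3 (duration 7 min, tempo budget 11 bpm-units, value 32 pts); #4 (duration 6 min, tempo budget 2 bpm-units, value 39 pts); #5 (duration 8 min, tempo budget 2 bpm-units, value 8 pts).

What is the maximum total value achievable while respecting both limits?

97 pts

Feasible sets respecting both limits:
- #1+#4+#5: duration 21, tempo budget 12, value 97
- #1+#4: duration 13, tempo budget 10, value 89
- #3+#4+#5: duration 21, tempo budget 15, value 79
Best: 97 pts.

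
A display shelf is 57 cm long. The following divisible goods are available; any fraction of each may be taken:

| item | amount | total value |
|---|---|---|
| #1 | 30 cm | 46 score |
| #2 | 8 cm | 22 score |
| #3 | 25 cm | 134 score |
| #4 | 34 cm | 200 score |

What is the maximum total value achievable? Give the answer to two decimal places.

Take in order of value per unit:
- #4 (200/34 per unit): all 34 → value 200, running total 200.00
- #3 (134/25 per unit): 23 of 25 → value 23×134/25 = 123.2800, running total 323.28
Total 323.28.

323.28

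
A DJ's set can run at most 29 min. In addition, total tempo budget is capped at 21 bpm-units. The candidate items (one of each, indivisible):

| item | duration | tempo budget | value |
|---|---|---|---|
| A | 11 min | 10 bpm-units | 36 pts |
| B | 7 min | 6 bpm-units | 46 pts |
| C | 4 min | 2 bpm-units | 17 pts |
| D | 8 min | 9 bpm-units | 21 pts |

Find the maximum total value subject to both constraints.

99 pts

Feasible sets respecting both limits:
- A+B+C: duration 22, tempo budget 18, value 99
- B+C+D: duration 19, tempo budget 17, value 84
- A+B: duration 18, tempo budget 16, value 82
- A+C+D: duration 23, tempo budget 21, value 74
Best: 99 pts.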